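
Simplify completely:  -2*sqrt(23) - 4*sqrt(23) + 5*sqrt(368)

2*sqrt(23) = 2*sqrt(23); 4*sqrt(23) = 4*sqrt(23); 5*sqrt(368) = 20*sqrt(23)
Combine: (-2 - 4 + 20)·sqrt(23) = 14*sqrt(23)

14*sqrt(23)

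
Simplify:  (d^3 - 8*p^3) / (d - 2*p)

Factor as (a-b)(a^2+ab+b^2) with a=d, b=(2*p).

d^2 + 2*d*p + 4*p^2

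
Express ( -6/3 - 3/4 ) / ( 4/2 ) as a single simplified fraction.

-11/8

Numerator: -6/3 - 3/4 = -11/4
Denominator: 4/2 = 2
Divide: (-11/4) · (1/2) = -11/8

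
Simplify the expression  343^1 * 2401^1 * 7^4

343^1 = 7^3; 2401^1 = 7^4; 7^4 = 7^4
Combine exponents: 7^11

7^11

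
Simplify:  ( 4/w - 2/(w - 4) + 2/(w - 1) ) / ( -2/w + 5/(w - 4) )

(4*w^2 - 26*w + 16)/(3*w^2 + 5*w - 8)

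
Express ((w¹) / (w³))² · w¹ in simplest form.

Inside the bracket: (w^-2)
Raise to the power 2: (w^-4)
Multiply by w¹: add exponents.

w^(-3)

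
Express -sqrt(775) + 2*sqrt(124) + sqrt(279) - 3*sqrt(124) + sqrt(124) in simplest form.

-2*sqrt(31)

sqrt(775) = 5*sqrt(31); 2*sqrt(124) = 4*sqrt(31); sqrt(279) = 3*sqrt(31); 3*sqrt(124) = 6*sqrt(31); sqrt(124) = 2*sqrt(31)
Combine: (-5 + 4 + 3 - 6 + 2)·sqrt(31) = -2*sqrt(31)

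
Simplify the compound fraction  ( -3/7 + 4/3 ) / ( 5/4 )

Numerator: -3/7 + 4/3 = 19/21
Denominator: 5/4 = 5/4
Divide: (19/21) · (4/5) = 76/105

76/105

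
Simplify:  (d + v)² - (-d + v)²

4*d*v

Binomially expand both and collect terms in v, d.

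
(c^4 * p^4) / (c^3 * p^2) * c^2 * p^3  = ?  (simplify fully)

Quotient: c^1 * p^2
Multiply by c^2 * p^3: add exponents.

c^3*p^5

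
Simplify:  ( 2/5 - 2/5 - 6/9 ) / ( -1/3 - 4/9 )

6/7

Numerator: 2/5 - 2/5 - 6/9 = -2/3
Denominator: -1/3 - 4/9 = -7/9
Divide: (-2/3) · (-9/7) = 6/7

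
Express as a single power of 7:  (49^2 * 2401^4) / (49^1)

7^18

49^2 = 7^4; 2401^4 = 7^16; 49^1 = 7^2
Combine exponents: 7^18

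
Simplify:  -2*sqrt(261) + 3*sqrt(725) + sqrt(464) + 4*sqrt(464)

2*sqrt(261) = 6*sqrt(29); 3*sqrt(725) = 15*sqrt(29); sqrt(464) = 4*sqrt(29); 4*sqrt(464) = 16*sqrt(29)
Combine: (-6 + 15 + 4 + 16)·sqrt(29) = 29*sqrt(29)

29*sqrt(29)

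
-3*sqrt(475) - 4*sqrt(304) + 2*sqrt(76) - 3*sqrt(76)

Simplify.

3*sqrt(475) = 15*sqrt(19); 4*sqrt(304) = 16*sqrt(19); 2*sqrt(76) = 4*sqrt(19); 3*sqrt(76) = 6*sqrt(19)
Combine: (-15 - 16 + 4 - 6)·sqrt(19) = -33*sqrt(19)

-33*sqrt(19)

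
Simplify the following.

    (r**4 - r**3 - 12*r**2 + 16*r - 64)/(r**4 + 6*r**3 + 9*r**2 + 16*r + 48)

Factor: r**4 - r**3 - 12*r**2 + 16*r - 64 = (r + 4)*(r**2 - r + 4)*(r - 4);  r**4 + 6*r**3 + 9*r**2 + 16*r + 48 = (r**2 - r + 4)*(r + 3)*(r + 4)
Cancel the common factors (r**2 - r + 4), (r + 4).

(r - 4)/(r + 3)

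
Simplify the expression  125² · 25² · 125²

5^16

125² = 5^6; 25² = 5^4; 125² = 5^6
Combine exponents: 5^16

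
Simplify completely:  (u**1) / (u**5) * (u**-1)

u**(-5)

Quotient: (u**-4)
Multiply by (u**-1): add exponents.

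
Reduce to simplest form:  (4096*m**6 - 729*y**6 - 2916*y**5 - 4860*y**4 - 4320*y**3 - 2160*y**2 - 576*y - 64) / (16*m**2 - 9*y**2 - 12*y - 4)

4096*m**6 - 729*y**6 - 2916*y**5 - 4860*y**4 - 4320*y**3 - 2160*y**2 - 576*y - 64 factors as -(-4*m + 3*y + 2)*(4*m + 3*y + 2)*(16*m**2 - 12*m*y - 8*m + 9*y**2 + 12*y + 4)*(16*m**2 + 12*m*y + 8*m + 9*y**2 + 12*y + 4).

256*m**4 + 144*m**2*y**2 + 192*m**2*y + 64*m**2 + 81*y**4 + 216*y**3 + 216*y**2 + 96*y + 16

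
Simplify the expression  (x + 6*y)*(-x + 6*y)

-x**2 + 36*y**2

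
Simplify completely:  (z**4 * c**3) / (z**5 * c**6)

1/(c**3*z)

Quotient: (z**-1) * (c**-3)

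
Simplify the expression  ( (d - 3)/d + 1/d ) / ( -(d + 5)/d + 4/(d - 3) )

(-d**2 + 5*d - 6)/(d**2 - 2*d - 15)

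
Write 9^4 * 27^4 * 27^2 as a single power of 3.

9^4 = 3^8; 27^4 = 3^12; 27^2 = 3^6
Combine exponents: 3^26

3^26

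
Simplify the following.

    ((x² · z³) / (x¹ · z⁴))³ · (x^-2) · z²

Inside the bracket: x¹ · (z^-1)
Raise to the power 3: x³ · (z^-3)
Multiply by (x^-2) · z²: add exponents.

x/z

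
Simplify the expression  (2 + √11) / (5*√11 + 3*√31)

Multiply numerator and denominator by -3*√31 + 5*√11.
Denominator becomes -4; numerator becomes -3*√341 - 6*√31 + 10*√11 + 55.

(-55 - 10*√11 + 6*√31 + 3*√341)/4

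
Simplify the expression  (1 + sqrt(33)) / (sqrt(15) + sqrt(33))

Multiply numerator and denominator by -sqrt(15) + sqrt(33).
Denominator becomes 18; numerator becomes -3*sqrt(55) - sqrt(15) + sqrt(33) + 33.

(-3*sqrt(55) - sqrt(15) + sqrt(33) + 33)/18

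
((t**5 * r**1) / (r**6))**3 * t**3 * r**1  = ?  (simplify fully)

Inside the bracket: t**5 * (r**-5)
Raise to the power 3: t**15 * (r**-15)
Multiply by t**3 * r**1: add exponents.

t**18/r**14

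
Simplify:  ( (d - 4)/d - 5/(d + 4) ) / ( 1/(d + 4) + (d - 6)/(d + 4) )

(d^2 - 5*d - 16)/(d^2 - 5*d)

Numerator: (d - 4)/d - 5/(d + 4) = (d^2 - 5*d - 16)/(d^2 + 4*d)
Denominator: 1/(d + 4) + (d - 6)/(d + 4) = (d - 5)/(d + 4)
Divide: ((d^2 - 5*d - 16)/(d^2 + 4*d)) · ((d + 4)/(d - 5)) = (d^2 - 5*d - 16)/(d^2 - 5*d)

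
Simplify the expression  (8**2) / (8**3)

8**2 = 2**6; 8**3 = 2**9
Combine exponents: 2**(-3)

2**(-3)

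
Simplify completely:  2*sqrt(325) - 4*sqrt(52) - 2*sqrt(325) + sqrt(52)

2*sqrt(325) = 10*sqrt(13); 4*sqrt(52) = 8*sqrt(13); 2*sqrt(325) = 10*sqrt(13); sqrt(52) = 2*sqrt(13)
Combine: (10 - 8 - 10 + 2)·sqrt(13) = -6*sqrt(13)

-6*sqrt(13)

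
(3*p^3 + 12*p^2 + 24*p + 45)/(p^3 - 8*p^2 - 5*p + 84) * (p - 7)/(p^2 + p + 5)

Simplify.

3/(p - 4)

Factor: 3*p^3 + 12*p^2 + 24*p + 45 = 3*(p + 3)*(p^2 + p + 5);  p^3 - 8*p^2 - 5*p + 84 = (p + 3)*(p - 4)*(p - 7)
Cancel the common factors (p^2 + p + 5), (p - 7), (p + 3).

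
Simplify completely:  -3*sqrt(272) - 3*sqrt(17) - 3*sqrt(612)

3*sqrt(272) = 12*sqrt(17); 3*sqrt(17) = 3*sqrt(17); 3*sqrt(612) = 18*sqrt(17)
Combine: (-12 - 3 - 18)·sqrt(17) = -33*sqrt(17)

-33*sqrt(17)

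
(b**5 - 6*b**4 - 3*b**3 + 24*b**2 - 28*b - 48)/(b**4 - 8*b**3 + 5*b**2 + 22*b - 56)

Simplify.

(b**2 - 5*b - 6)/(b - 7)

Factor: b**5 - 6*b**4 - 3*b**3 + 24*b**2 - 28*b - 48 = (b - 6)*(b + 2)*(b + 1)*(b**2 - 3*b + 4);  b**4 - 8*b**3 + 5*b**2 + 22*b - 56 = (b**2 - 3*b + 4)*(b - 7)*(b + 2)
Cancel the common factors (b**2 - 3*b + 4), (b + 2).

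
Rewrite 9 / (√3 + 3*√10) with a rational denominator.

Multiply numerator and denominator by -3*√10 + √3.
Denominator becomes -87; numerator becomes -27*√10 + 9*√3.

(-3*√3 + 9*√10)/29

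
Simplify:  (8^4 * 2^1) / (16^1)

8^4 = 2^12; 2^1 = 2^1; 16^1 = 2^4
Combine exponents: 2^9

2^9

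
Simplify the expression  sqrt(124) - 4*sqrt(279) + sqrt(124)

-8*sqrt(31)

sqrt(124) = 2*sqrt(31); 4*sqrt(279) = 12*sqrt(31); sqrt(124) = 2*sqrt(31)
Combine: (2 - 12 + 2)·sqrt(31) = -8*sqrt(31)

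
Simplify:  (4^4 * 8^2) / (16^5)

2^(-6)

4^4 = 2^8; 8^2 = 2^6; 16^5 = 2^20
Combine exponents: 2^(-6)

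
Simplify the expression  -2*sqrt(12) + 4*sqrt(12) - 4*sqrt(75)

-16*sqrt(3)

2*sqrt(12) = 4*sqrt(3); 4*sqrt(12) = 8*sqrt(3); 4*sqrt(75) = 20*sqrt(3)
Combine: (-4 + 8 - 20)·sqrt(3) = -16*sqrt(3)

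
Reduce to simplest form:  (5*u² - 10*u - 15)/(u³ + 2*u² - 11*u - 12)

5/(u + 4)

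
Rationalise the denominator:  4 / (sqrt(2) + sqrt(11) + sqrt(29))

Group as (sqrt(2) + sqrt(29)) + sqrt(11); multiply by (sqrt(2) + sqrt(29)) - sqrt(11), then rationalise the remaining surd.

(-10*sqrt(11) - 19*sqrt(2) + sqrt(638) + 8*sqrt(29))/21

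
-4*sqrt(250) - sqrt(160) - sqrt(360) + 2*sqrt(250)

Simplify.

4*sqrt(250) = 20*sqrt(10); sqrt(160) = 4*sqrt(10); sqrt(360) = 6*sqrt(10); 2*sqrt(250) = 10*sqrt(10)
Combine: (-20 - 4 - 6 + 10)·sqrt(10) = -20*sqrt(10)

-20*sqrt(10)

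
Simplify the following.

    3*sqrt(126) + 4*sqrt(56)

17*sqrt(14)

3*sqrt(126) = 9*sqrt(14); 4*sqrt(56) = 8*sqrt(14)
Combine: (9 + 8)·sqrt(14) = 17*sqrt(14)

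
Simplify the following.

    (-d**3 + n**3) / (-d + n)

d**2 + d*n + n**2

Apply the difference-of-cubes factorisation and cancel (-d + n).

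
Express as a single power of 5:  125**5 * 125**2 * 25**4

5**29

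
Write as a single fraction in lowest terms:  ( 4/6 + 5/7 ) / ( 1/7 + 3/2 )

Numerator: 4/6 + 5/7 = 29/21
Denominator: 1/7 + 3/2 = 23/14
Divide: (29/21) · (14/23) = 58/69

58/69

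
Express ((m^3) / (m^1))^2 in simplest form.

Inside the bracket: m^2
Raise to the power 2: m^4

m^4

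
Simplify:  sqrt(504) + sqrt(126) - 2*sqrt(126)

3*sqrt(14)

sqrt(504) = 6*sqrt(14); sqrt(126) = 3*sqrt(14); 2*sqrt(126) = 6*sqrt(14)
Combine: (6 + 3 - 6)·sqrt(14) = 3*sqrt(14)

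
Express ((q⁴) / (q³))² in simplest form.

Inside the bracket: q¹
Raise to the power 2: q²

q²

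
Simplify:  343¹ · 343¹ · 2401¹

7^10

343¹ = 7^3; 343¹ = 7^3; 2401¹ = 7^4
Combine exponents: 7^10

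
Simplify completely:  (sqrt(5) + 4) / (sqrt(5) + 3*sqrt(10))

(-4*sqrt(5) - 5 + 15*sqrt(2) + 12*sqrt(10))/85

Multiply numerator and denominator by -3*sqrt(10) + sqrt(5).
Denominator becomes -85; numerator becomes -12*sqrt(10) - 15*sqrt(2) + 5 + 4*sqrt(5).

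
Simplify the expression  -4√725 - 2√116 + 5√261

4√725 = 20*√29; 2√116 = 4*√29; 5√261 = 15*√29
Combine: (-20 - 4 + 15)·√29 = -9*√29

-9*√29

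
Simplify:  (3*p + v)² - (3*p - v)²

Binomially expand both and collect terms in (3*p), v.

12*p*v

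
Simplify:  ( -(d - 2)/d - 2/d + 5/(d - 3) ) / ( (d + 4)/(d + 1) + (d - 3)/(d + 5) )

(-d^3 + 2*d^2 + 43*d + 40)/(2*d^3 + d^2 - 4*d - 51)

Numerator: -(d - 2)/d - 2/d + 5/(d - 3) = (-d + 8)/(d - 3)
Denominator: (d + 4)/(d + 1) + (d - 3)/(d + 5) = (2*d^2 + 7*d + 17)/(d^2 + 6*d + 5)
Divide: ((-d + 8)/(d - 3)) · ((d^2 + 6*d + 5)/(2*d^2 + 7*d + 17)) = (-d^3 + 2*d^2 + 43*d + 40)/(2*d^3 + d^2 - 4*d - 51)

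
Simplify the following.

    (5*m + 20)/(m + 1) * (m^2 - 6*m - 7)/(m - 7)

Factor: 5*m + 20 = 5*(m + 4);  m^2 - 6*m - 7 = (m + 1)*(m - 7)
Cancel the common factors (m - 7), (m + 1).

5*m + 20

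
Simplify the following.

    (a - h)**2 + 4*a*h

Expand the square and combine the 4*a*h term.

(a + h)**2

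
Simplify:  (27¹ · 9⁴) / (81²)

27¹ = 3^3; 9⁴ = 3^8; 81² = 3^8
Combine exponents: 3^3

3^3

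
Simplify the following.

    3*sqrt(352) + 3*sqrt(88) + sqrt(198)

21*sqrt(22)

3*sqrt(352) = 12*sqrt(22); 3*sqrt(88) = 6*sqrt(22); sqrt(198) = 3*sqrt(22)
Combine: (12 + 6 + 3)·sqrt(22) = 21*sqrt(22)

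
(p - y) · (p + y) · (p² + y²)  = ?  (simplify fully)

Pair the conjugate factors: (p+y)(p-y) = p² - y², then repeat with the next factor.

p⁴ - y⁴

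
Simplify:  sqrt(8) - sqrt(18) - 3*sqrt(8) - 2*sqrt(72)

sqrt(8) = 2*sqrt(2); sqrt(18) = 3*sqrt(2); 3*sqrt(8) = 6*sqrt(2); 2*sqrt(72) = 12*sqrt(2)
Combine: (2 - 3 - 6 - 12)·sqrt(2) = -19*sqrt(2)

-19*sqrt(2)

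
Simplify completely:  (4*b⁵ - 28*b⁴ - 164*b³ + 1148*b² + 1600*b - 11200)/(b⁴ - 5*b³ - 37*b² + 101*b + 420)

(4*b² + 4*b - 80)/(b + 3)

Factor: 4*b⁵ - 28*b⁴ - 164*b³ + 1148*b² + 1600*b - 11200 = 4·(b + 5)·(b - 4)·(b - 7)·(b + 4)·(b - 5);  b⁴ - 5*b³ - 37*b² + 101*b + 420 = (b + 3)·(b + 4)·(b - 7)·(b - 5)
Cancel the common factors (b - 5), (b + 4), (b - 7).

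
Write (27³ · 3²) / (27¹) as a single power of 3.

3^8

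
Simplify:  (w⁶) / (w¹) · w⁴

w⁹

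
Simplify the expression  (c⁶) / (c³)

c³

Quotient: c³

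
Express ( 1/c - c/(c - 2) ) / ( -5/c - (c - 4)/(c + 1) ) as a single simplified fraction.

Numerator: 1/c - c/(c - 2) = (-c^2 + c - 2)/(c^2 - 2*c)
Denominator: -5/c - (c - 4)/(c + 1) = (-c^2 - c - 5)/(c^2 + c)
Divide: ((-c^2 + c - 2)/(c^2 - 2*c)) · ((c^2 + c)/(-c^2 - c - 5)) = (c^3 + c + 2)/(c^3 - c^2 + 3*c - 10)

(c^3 + c + 2)/(c^3 - c^2 + 3*c - 10)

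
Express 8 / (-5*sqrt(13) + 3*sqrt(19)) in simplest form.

(-20*sqrt(13) - 12*sqrt(19))/77

Multiply numerator and denominator by 3*sqrt(19) + 5*sqrt(13).
Denominator becomes -154; numerator becomes 24*sqrt(19) + 40*sqrt(13).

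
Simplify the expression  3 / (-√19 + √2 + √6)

(-33*√19 - 45*√6 - 69*√2 - 12*√57)/73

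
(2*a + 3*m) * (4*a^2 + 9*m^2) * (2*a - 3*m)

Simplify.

16*a^4 - 81*m^4

Pair the conjugate factors: ((2*a)+(3*m))((2*a)-(3*m)) = 4*a^2 - 9*m^2, then repeat with the next factor.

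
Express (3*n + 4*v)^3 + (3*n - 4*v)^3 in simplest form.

54*n^3 + 288*n*v^2

Only the even-power cross terms survive.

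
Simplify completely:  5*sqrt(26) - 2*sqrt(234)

-sqrt(26)

5*sqrt(26) = 5*sqrt(26); 2*sqrt(234) = 6*sqrt(26)
Combine: (5 - 6)·sqrt(26) = -sqrt(26)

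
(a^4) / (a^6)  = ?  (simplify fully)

Quotient: (a^-2)

a^(-2)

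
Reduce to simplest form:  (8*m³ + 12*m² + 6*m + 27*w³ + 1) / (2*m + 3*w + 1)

Factor as (a+b)(a^2-ab+b^2) with a=(3*w), b=(2*m + 1).

4*m² - 6*m*w + 4*m + 9*w² - 3*w + 1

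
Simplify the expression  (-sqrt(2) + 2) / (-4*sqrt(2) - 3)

(-11*sqrt(2) + 14)/23

Multiply numerator and denominator by -3 + 4*sqrt(2).
Denominator becomes -23; numerator becomes -14 + 11*sqrt(2).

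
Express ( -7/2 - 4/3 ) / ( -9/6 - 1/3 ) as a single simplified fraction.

29/11

Numerator: -7/2 - 4/3 = -29/6
Denominator: -9/6 - 1/3 = -11/6
Divide: (-29/6) · (-6/11) = 29/11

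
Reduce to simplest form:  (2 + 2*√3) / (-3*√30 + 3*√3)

(-6*√10 - 2*√30 - 6 - 2*√3)/81

Multiply numerator and denominator by 3*√3 + 3*√30.
Denominator becomes -243; numerator becomes 6*√3 + 18 + 6*√30 + 18*√10.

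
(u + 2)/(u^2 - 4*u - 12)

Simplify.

1/(u - 6)

Factor: u^2 - 4*u - 12 = (u - 6)*(u + 2)
Cancel the common factor (u + 2).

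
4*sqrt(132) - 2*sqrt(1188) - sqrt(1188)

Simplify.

-10*sqrt(33)

4*sqrt(132) = 8*sqrt(33); 2*sqrt(1188) = 12*sqrt(33); sqrt(1188) = 6*sqrt(33)
Combine: (8 - 12 - 6)·sqrt(33) = -10*sqrt(33)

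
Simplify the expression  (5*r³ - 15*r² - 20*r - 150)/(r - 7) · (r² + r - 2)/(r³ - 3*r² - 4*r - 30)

Factor: 5*r³ - 15*r² - 20*r - 150 = 5·(r² + 2*r + 6)·(r - 5);  r² + r - 2 = (r + 2)·(r - 1);  r³ - 3*r² - 4*r - 30 = (r² + 2*r + 6)·(r - 5)
Cancel the common factors (r² + 2*r + 6), (r - 5).

(5*r² + 5*r - 10)/(r - 7)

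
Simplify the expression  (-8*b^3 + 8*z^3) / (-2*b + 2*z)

4*b^2 + 4*b*z + 4*z^2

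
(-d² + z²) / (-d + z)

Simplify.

Difference of squares: factor out (-d + z).

d + z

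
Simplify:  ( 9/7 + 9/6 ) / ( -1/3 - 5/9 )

Numerator: 9/7 + 9/6 = 39/14
Denominator: -1/3 - 5/9 = -8/9
Divide: (39/14) · (-9/8) = -351/112

-351/112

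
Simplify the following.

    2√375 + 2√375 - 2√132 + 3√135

2√375 = 10*√15; 2√375 = 10*√15; 2√132 = 4*√33; 3√135 = 9*√15

-4*√33 + 29*√15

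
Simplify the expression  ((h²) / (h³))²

Inside the bracket: (h^-1)
Raise to the power 2: (h^-2)

h^(-2)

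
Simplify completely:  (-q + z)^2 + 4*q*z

(q + z)^2

After expansion: q^2 + 2*q*z + z^2 — a perfect-square trinomial.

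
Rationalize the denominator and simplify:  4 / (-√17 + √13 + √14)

(-10*√17 + 16*√14 + 18*√13 + 2*√3094)/157

Group as (√13 + √14) - √17; multiply by (√13 + √14) + √17, then rationalise the remaining surd.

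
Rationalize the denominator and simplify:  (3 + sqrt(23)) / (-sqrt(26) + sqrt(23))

(-sqrt(598) - 23 - 3*sqrt(26) - 3*sqrt(23))/3

Multiply numerator and denominator by sqrt(23) + sqrt(26).
Denominator becomes -3; numerator becomes 3*sqrt(23) + 3*sqrt(26) + 23 + sqrt(598).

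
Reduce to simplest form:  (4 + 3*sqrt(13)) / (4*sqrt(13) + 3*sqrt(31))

Multiply numerator and denominator by -3*sqrt(31) + 4*sqrt(13).
Denominator becomes -71; numerator becomes -9*sqrt(403) - 12*sqrt(31) + 16*sqrt(13) + 156.

(-156 - 16*sqrt(13) + 12*sqrt(31) + 9*sqrt(403))/71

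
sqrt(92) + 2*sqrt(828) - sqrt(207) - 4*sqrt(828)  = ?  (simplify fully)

-13*sqrt(23)

sqrt(92) = 2*sqrt(23); 2*sqrt(828) = 12*sqrt(23); sqrt(207) = 3*sqrt(23); 4*sqrt(828) = 24*sqrt(23)
Combine: (2 + 12 - 3 - 24)·sqrt(23) = -13*sqrt(23)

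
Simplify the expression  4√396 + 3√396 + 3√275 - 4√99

45*√11

4√396 = 24*√11; 3√396 = 18*√11; 3√275 = 15*√11; 4√99 = 12*√11
Combine: (24 + 18 + 15 - 12)·√11 = 45*√11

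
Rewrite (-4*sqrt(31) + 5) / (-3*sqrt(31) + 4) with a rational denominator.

(sqrt(31) + 352)/263

Multiply numerator and denominator by 4 + 3*sqrt(31).
Denominator becomes -263; numerator becomes -352 - sqrt(31).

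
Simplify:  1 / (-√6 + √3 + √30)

Group as (√3 + √30) - √6; multiply by (√3 + √30) + √6, then rationalise the remaining surd.

(-11*√3 - 4*√15 + 9*√6 + 7*√30)/123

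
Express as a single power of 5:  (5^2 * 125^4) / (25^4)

5^6

5^2 = 5^2; 125^4 = 5^12; 25^4 = 5^8
Combine exponents: 5^6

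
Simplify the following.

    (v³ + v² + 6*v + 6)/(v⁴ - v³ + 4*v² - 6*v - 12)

1/(v - 2)

Factor: v³ + v² + 6*v + 6 = (v + 1)·(v² + 6);  v⁴ - v³ + 4*v² - 6*v - 12 = (v² + 6)·(v - 2)·(v + 1)
Cancel the common factors (v² + 6), (v + 1).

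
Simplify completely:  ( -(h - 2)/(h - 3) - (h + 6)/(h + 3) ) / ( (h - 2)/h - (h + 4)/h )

(h^3 + 2*h^2 - 12*h)/(3*h^2 - 27)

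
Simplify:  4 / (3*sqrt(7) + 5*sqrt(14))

Multiply numerator and denominator by -3*sqrt(7) + 5*sqrt(14).
Denominator becomes 287; numerator becomes -12*sqrt(7) + 20*sqrt(14).

(-12*sqrt(7) + 20*sqrt(14))/287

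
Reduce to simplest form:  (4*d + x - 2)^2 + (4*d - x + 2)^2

Binomially expand both and collect terms in (4*d), (x - 2).

32*d^2 + 2*x^2 - 8*x + 8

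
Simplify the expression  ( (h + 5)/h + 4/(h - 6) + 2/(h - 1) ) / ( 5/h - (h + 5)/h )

(-h^3 - 4*h^2 + 45*h - 30)/(h^3 - 7*h^2 + 6*h)

Numerator: (h + 5)/h + 4/(h - 6) + 2/(h - 1) = (h^3 + 4*h^2 - 45*h + 30)/(h^3 - 7*h^2 + 6*h)
Denominator: 5/h - (h + 5)/h = -1
Divide: ((h^3 + 4*h^2 - 45*h + 30)/(h^3 - 7*h^2 + 6*h)) · (-1) = (-h^3 - 4*h^2 + 45*h - 30)/(h^3 - 7*h^2 + 6*h)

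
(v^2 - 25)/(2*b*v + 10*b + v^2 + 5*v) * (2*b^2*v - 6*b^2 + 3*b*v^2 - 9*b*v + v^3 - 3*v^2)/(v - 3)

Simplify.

b*v - 5*b + v^2 - 5*v

Factor: v^2 - 25 = (v + 5)*(v - 5);  2*b*v + 10*b + v^2 + 5*v = (v + 5)*(2*b + v);  2*b^2*v - 6*b^2 + 3*b*v^2 - 9*b*v + v^3 - 3*v^2 = (2*b + v)*(b + v)*(v - 3)
Cancel the common factors (2*b + v), (v + 5), (v - 3).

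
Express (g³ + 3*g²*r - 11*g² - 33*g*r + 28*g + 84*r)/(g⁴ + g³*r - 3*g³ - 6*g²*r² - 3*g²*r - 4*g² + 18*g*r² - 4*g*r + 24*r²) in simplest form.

(-g + 7)/(-g² + 2*g*r - g + 2*r)

Factor: g³ + 3*g²*r - 11*g² - 33*g*r + 28*g + 84*r = (g + 3*r)·(g - 4)·(g - 7);  g⁴ + g³*r - 3*g³ - 6*g²*r² - 3*g²*r - 4*g² + 18*g*r² - 4*g*r + 24*r² = (g + 3*r)·(g + 1)·(g - 4)·(g - 2*r)
Cancel the common factors (g - 4), (g + 3*r).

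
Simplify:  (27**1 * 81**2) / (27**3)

3**2

27**1 = 3**3; 81**2 = 3**8; 27**3 = 3**9
Combine exponents: 3**2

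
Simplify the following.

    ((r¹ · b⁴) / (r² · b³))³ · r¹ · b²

b⁵/r²

Inside the bracket: (r^-1) · b¹
Raise to the power 3: (r^-3) · b³
Multiply by r¹ · b²: add exponents.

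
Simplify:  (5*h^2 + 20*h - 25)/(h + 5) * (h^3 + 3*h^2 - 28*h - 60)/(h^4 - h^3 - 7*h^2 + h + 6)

(5*h^2 + 5*h - 150)/(h^2 - 2*h - 3)

Factor: 5*h^2 + 20*h - 25 = 5*(h - 1)*(h + 5);  h^3 + 3*h^2 - 28*h - 60 = (h + 6)*(h + 2)*(h - 5);  h^4 - h^3 - 7*h^2 + h + 6 = (h - 1)*(h + 1)*(h + 2)*(h - 3)
Cancel the common factors (h - 1), (h + 2), (h + 5).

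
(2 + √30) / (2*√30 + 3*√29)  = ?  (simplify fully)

Multiply numerator and denominator by -3*√29 + 2*√30.
Denominator becomes -141; numerator becomes -3*√870 - 6*√29 + 4*√30 + 60.

(-60 - 4*√30 + 6*√29 + 3*√870)/141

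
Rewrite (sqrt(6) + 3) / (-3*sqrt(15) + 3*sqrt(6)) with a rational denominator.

Multiply numerator and denominator by 3*sqrt(6) + 3*sqrt(15).
Denominator becomes -81; numerator becomes 18 + 9*sqrt(6) + 9*sqrt(10) + 9*sqrt(15).

(-sqrt(15) - sqrt(10) - sqrt(6) - 2)/9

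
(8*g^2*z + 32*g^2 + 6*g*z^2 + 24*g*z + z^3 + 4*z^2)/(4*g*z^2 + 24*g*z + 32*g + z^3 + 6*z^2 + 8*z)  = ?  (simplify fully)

(2*g + z)/(z + 2)

Factor: 8*g^2*z + 32*g^2 + 6*g*z^2 + 24*g*z + z^3 + 4*z^2 = (z + 4)*(4*g + z)*(2*g + z);  4*g*z^2 + 24*g*z + 32*g + z^3 + 6*z^2 + 8*z = (4*g + z)*(z + 2)*(z + 4)
Cancel the common factors (z + 4), (4*g + z).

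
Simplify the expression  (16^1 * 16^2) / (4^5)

16^1 = 2^4; 16^2 = 2^8; 4^5 = 2^10
Combine exponents: 2^2

2^2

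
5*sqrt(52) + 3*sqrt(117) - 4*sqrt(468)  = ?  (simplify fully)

-5*sqrt(13)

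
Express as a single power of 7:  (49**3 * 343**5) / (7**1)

7**20

49**3 = 7**6; 343**5 = 7**15; 7**1 = 7**1
Combine exponents: 7**20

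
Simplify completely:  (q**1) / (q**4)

Quotient: (q**-3)

q**(-3)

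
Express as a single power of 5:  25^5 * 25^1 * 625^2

25^5 = 5^10; 25^1 = 5^2; 625^2 = 5^8
Combine exponents: 5^20

5^20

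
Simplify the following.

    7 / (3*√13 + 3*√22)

(-7*√13 + 7*√22)/27

Multiply numerator and denominator by -3*√22 + 3*√13.
Denominator becomes -81; numerator becomes -21*√22 + 21*√13.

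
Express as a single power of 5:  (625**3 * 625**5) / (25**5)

625**3 = 5**12; 625**5 = 5**20; 25**5 = 5**10
Combine exponents: 5**22

5**22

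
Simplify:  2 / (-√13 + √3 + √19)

Group as (√3 + √19) - √13; multiply by (√3 + √19) + √13, then rationalise the remaining surd.

(-18*√13 - 6*√19 + 58*√3 + 4*√741)/147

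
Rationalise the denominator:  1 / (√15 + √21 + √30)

Group as (√21 + √30) + √15; multiply by (√21 + √30) - √15, then rationalise the remaining surd.

(-5*√42 + √30 + 4*√21 + 6*√15)/204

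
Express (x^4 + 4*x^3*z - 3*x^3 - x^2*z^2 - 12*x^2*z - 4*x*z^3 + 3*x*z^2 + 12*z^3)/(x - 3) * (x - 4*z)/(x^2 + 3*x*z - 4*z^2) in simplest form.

x^2 - 3*x*z - 4*z^2

Factor: x^4 + 4*x^3*z - 3*x^3 - x^2*z^2 - 12*x^2*z - 4*x*z^3 + 3*x*z^2 + 12*z^3 = (x + z)*(x + 4*z)*(x - z)*(x - 3);  x^2 + 3*x*z - 4*z^2 = (x - z)*(x + 4*z)
Cancel the common factors (x + 4*z), (x - 3), (x - z).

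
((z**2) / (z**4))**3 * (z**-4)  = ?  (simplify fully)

z**(-10)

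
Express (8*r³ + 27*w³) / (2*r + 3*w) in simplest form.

Apply the sum-of-cubes factorisation and cancel (2*r + 3*w).

4*r² - 6*r*w + 9*w²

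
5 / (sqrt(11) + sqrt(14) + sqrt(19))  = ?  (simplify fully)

(-sqrt(2926) + 3*sqrt(19) + 8*sqrt(14) + 11*sqrt(11))/58

Group as (sqrt(11) + sqrt(19)) + sqrt(14); multiply by (sqrt(11) + sqrt(19)) - sqrt(14), then rationalise the remaining surd.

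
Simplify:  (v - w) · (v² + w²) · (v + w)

Pair the conjugate factors: (v+w)(v-w) = v² - w², then repeat with the next factor.

v⁴ - w⁴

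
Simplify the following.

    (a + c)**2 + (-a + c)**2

2*a**2 + 2*c**2

Only the even-power cross terms survive.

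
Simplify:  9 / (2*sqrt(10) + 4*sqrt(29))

Multiply numerator and denominator by -4*sqrt(29) + 2*sqrt(10).
Denominator becomes -424; numerator becomes -36*sqrt(29) + 18*sqrt(10).

(-9*sqrt(10) + 18*sqrt(29))/212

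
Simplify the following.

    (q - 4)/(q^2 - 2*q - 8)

1/(q + 2)

Factor: q^2 - 2*q - 8 = (q - 4)*(q + 2)
Cancel the common factor (q - 4).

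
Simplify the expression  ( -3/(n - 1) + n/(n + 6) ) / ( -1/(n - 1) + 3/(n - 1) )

Numerator: -3/(n - 1) + n/(n + 6) = (n^2 - 4*n - 18)/(n^2 + 5*n - 6)
Denominator: -1/(n - 1) + 3/(n - 1) = 2/(n - 1)
Divide: ((n^2 - 4*n - 18)/(n^2 + 5*n - 6)) · (n/2 - 1/2) = (n^2 - 4*n - 18)/(2*n + 12)

(n^2 - 4*n - 18)/(2*n + 12)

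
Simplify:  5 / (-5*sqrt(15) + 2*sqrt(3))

Multiply numerator and denominator by 2*sqrt(3) + 5*sqrt(15).
Denominator becomes -363; numerator becomes 10*sqrt(3) + 25*sqrt(15).

(-25*sqrt(15) - 10*sqrt(3))/363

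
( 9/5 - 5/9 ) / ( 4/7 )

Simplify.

98/45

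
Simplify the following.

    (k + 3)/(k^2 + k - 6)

1/(k - 2)

Factor: k^2 + k - 6 = (k - 2)*(k + 3)
Cancel the common factor (k + 3).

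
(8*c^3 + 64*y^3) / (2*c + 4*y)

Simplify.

Apply the sum-of-cubes factorisation and cancel (2*c + 4*y).

4*c^2 - 8*c*y + 16*y^2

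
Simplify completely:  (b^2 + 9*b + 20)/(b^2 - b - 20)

Factor: b^2 + 9*b + 20 = (b + 4)*(b + 5);  b^2 - b - 20 = (b + 4)*(b - 5)
Cancel the common factor (b + 4).

(b + 5)/(b - 5)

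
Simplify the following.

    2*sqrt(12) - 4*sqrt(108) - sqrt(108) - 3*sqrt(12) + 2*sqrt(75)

-22*sqrt(3)

2*sqrt(12) = 4*sqrt(3); 4*sqrt(108) = 24*sqrt(3); sqrt(108) = 6*sqrt(3); 3*sqrt(12) = 6*sqrt(3); 2*sqrt(75) = 10*sqrt(3)
Combine: (4 - 24 - 6 - 6 + 10)·sqrt(3) = -22*sqrt(3)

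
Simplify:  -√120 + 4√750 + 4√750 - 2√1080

√120 = 2*√30; 4√750 = 20*√30; 4√750 = 20*√30; 2√1080 = 12*√30
Combine: (-2 + 20 + 20 - 12)·√30 = 26*√30

26*√30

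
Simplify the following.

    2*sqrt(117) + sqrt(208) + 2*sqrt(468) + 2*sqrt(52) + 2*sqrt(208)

2*sqrt(117) = 6*sqrt(13); sqrt(208) = 4*sqrt(13); 2*sqrt(468) = 12*sqrt(13); 2*sqrt(52) = 4*sqrt(13); 2*sqrt(208) = 8*sqrt(13)
Combine: (6 + 4 + 12 + 4 + 8)·sqrt(13) = 34*sqrt(13)

34*sqrt(13)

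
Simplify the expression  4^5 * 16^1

2^14

4^5 = 2^10; 16^1 = 2^4
Combine exponents: 2^14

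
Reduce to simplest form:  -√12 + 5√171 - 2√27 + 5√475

-8*√3 + 40*√19

√12 = 2*√3; 5√171 = 15*√19; 2√27 = 6*√3; 5√475 = 25*√19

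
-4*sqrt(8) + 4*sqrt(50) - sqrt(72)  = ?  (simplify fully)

4*sqrt(8) = 8*sqrt(2); 4*sqrt(50) = 20*sqrt(2); sqrt(72) = 6*sqrt(2)
Combine: (-8 + 20 - 6)·sqrt(2) = 6*sqrt(2)

6*sqrt(2)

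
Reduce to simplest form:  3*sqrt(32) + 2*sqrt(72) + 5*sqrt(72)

54*sqrt(2)

3*sqrt(32) = 12*sqrt(2); 2*sqrt(72) = 12*sqrt(2); 5*sqrt(72) = 30*sqrt(2)
Combine: (12 + 12 + 30)·sqrt(2) = 54*sqrt(2)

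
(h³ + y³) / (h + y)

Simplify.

y^3 + h^3 = (h + y)(h² - h*y + y²).

h² - h*y + y²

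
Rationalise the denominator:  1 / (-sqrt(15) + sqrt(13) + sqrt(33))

(-31*sqrt(15) - 5*sqrt(33) + 35*sqrt(13) + 6*sqrt(715))/755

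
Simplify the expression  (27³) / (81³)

3^(-3)

27³ = 3^9; 81³ = 3^12
Combine exponents: 3^(-3)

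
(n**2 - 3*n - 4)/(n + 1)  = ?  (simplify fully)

n - 4

Factor: n**2 - 3*n - 4 = (n + 1)*(n - 4)
Cancel the common factor (n + 1).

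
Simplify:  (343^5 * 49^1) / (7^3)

343^5 = 7^15; 49^1 = 7^2; 7^3 = 7^3
Combine exponents: 7^14

7^14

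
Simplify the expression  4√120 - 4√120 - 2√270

-6*√30

4√120 = 8*√30; 4√120 = 8*√30; 2√270 = 6*√30
Combine: (8 - 8 - 6)·√30 = -6*√30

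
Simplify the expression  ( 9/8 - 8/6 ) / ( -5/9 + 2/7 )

Numerator: 9/8 - 8/6 = -5/24
Denominator: -5/9 + 2/7 = -17/63
Divide: (-5/24) · (-63/17) = 105/136

105/136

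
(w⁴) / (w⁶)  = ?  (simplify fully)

Quotient: (w^-2)

w^(-2)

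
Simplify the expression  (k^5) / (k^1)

k^4

Quotient: k^4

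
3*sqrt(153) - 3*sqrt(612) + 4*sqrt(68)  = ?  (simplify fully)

-sqrt(17)

3*sqrt(153) = 9*sqrt(17); 3*sqrt(612) = 18*sqrt(17); 4*sqrt(68) = 8*sqrt(17)
Combine: (9 - 18 + 8)·sqrt(17) = -sqrt(17)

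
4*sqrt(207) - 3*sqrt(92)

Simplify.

4*sqrt(207) = 12*sqrt(23); 3*sqrt(92) = 6*sqrt(23)
Combine: (12 - 6)·sqrt(23) = 6*sqrt(23)

6*sqrt(23)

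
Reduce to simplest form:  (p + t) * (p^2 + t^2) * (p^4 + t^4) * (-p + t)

-p^8 + t^8

Pair the conjugate factors: (t+p)(t-p) = -p^2 + t^2, then repeat with the next factor.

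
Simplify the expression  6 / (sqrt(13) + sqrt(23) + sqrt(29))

Group as (sqrt(23) + sqrt(29)) + sqrt(13); multiply by (sqrt(23) + sqrt(29)) - sqrt(13), then rationalise the remaining surd.

(-12*sqrt(8671) + 42*sqrt(29) + 114*sqrt(23) + 234*sqrt(13))/1147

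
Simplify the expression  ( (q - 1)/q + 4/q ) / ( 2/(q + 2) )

(q^2 + 5*q + 6)/(2*q)

Numerator: (q - 1)/q + 4/q = (q + 3)/q
Denominator: 2/(q + 2) = 2/(q + 2)
Divide: ((q + 3)/q) · (q/2 + 1) = (q^2 + 5*q + 6)/(2*q)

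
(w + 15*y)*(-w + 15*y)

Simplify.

(15*y)^2 - (w)^2 = -w^2 + 225*y^2.

-w^2 + 225*y^2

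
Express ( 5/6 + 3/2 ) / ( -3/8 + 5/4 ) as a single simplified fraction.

Numerator: 5/6 + 3/2 = 7/3
Denominator: -3/8 + 5/4 = 7/8
Divide: (7/3) · (8/7) = 8/3

8/3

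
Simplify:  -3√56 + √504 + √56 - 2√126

-4*√14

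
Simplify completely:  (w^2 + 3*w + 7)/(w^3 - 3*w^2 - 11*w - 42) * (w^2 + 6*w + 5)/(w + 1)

Factor: w^3 - 3*w^2 - 11*w - 42 = (w - 6)*(w^2 + 3*w + 7);  w^2 + 6*w + 5 = (w + 1)*(w + 5)
Cancel the common factors (w^2 + 3*w + 7), (w + 1).

(w + 5)/(w - 6)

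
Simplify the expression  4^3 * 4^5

2^16

4^3 = 2^6; 4^5 = 2^10
Combine exponents: 2^16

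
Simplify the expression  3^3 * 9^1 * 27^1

3^3 = 3^3; 9^1 = 3^2; 27^1 = 3^3
Combine exponents: 3^8

3^8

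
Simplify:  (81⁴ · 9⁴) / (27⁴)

81⁴ = 3^16; 9⁴ = 3^8; 27⁴ = 3^12
Combine exponents: 3^12

3^12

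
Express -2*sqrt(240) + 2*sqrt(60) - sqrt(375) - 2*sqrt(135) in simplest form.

2*sqrt(240) = 8*sqrt(15); 2*sqrt(60) = 4*sqrt(15); sqrt(375) = 5*sqrt(15); 2*sqrt(135) = 6*sqrt(15)
Combine: (-8 + 4 - 5 - 6)·sqrt(15) = -15*sqrt(15)

-15*sqrt(15)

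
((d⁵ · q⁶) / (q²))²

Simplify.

Inside the bracket: d⁵ · q⁴
Raise to the power 2: d^10 · q⁸

d^10*q⁸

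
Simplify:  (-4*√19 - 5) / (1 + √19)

(-71 - √19)/18

Multiply numerator and denominator by -√19 + 1.
Denominator becomes -18; numerator becomes √19 + 71.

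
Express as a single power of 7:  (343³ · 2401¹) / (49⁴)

343³ = 7^9; 2401¹ = 7^4; 49⁴ = 7^8
Combine exponents: 7^5

7^5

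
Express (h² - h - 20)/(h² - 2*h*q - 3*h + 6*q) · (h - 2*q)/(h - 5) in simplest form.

(h + 4)/(h - 3)

Factor: h² - h - 20 = (h + 4)·(h - 5);  h² - 2*h*q - 3*h + 6*q = (h - 2*q)·(h - 3)
Cancel the common factors (h - 5), (h - 2*q).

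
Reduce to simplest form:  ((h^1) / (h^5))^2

Inside the bracket: (h^-4)
Raise to the power 2: (h^-8)

h^(-8)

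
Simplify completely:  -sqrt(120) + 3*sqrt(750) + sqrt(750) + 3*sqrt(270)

sqrt(120) = 2*sqrt(30); 3*sqrt(750) = 15*sqrt(30); sqrt(750) = 5*sqrt(30); 3*sqrt(270) = 9*sqrt(30)
Combine: (-2 + 15 + 5 + 9)·sqrt(30) = 27*sqrt(30)

27*sqrt(30)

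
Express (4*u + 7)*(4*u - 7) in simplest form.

16*u^2 - 49

Difference of squares with P = 4*u, Q = 7.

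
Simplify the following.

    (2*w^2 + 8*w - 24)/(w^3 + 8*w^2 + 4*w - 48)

Factor: 2*w^2 + 8*w - 24 = 2*(w - 2)*(w + 6);  w^3 + 8*w^2 + 4*w - 48 = (w + 6)*(w - 2)*(w + 4)
Cancel the common factors (w - 2), (w + 6).

2/(w + 4)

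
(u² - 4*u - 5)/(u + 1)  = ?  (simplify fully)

Factor: u² - 4*u - 5 = (u + 1)·(u - 5)
Cancel the common factor (u + 1).

u - 5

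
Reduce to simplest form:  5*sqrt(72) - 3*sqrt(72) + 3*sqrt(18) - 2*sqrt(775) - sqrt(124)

5*sqrt(72) = 30*sqrt(2); 3*sqrt(72) = 18*sqrt(2); 3*sqrt(18) = 9*sqrt(2); 2*sqrt(775) = 10*sqrt(31); sqrt(124) = 2*sqrt(31)

-12*sqrt(31) + 21*sqrt(2)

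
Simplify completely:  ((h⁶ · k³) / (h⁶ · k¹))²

k⁴

Inside the bracket: k²
Raise to the power 2: k⁴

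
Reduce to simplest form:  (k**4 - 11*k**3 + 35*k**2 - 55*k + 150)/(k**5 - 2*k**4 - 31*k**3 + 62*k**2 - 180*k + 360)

(k - 5)/(k**2 + 4*k - 12)

Factor: k**4 - 11*k**3 + 35*k**2 - 55*k + 150 = (k - 5)*(k**2 + 5)*(k - 6);  k**5 - 2*k**4 - 31*k**3 + 62*k**2 - 180*k + 360 = (k**2 + 5)*(k - 6)*(k - 2)*(k + 6)
Cancel the common factors (k**2 + 5), (k - 6).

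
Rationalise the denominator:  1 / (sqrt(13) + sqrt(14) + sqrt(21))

Group as (sqrt(14) + sqrt(21)) + sqrt(13); multiply by (sqrt(14) + sqrt(21)) - sqrt(13), then rationalise the remaining surd.

(-7*sqrt(78) + 3*sqrt(21) + 10*sqrt(14) + 11*sqrt(13))/346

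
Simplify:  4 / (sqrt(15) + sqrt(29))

Multiply numerator and denominator by -sqrt(29) + sqrt(15).
Denominator becomes -14; numerator becomes -4*sqrt(29) + 4*sqrt(15).

(-2*sqrt(15) + 2*sqrt(29))/7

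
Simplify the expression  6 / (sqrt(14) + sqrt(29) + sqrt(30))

Group as (sqrt(14) + sqrt(30)) + sqrt(29); multiply by (sqrt(14) + sqrt(30)) - sqrt(29), then rationalise the remaining surd.

(-8*sqrt(3045) + 26*sqrt(30) + 30*sqrt(29) + 90*sqrt(14))/485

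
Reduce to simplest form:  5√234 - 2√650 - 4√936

-19*√26

5√234 = 15*√26; 2√650 = 10*√26; 4√936 = 24*√26
Combine: (15 - 10 - 24)·√26 = -19*√26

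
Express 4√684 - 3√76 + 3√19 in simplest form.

4√684 = 24*√19; 3√76 = 6*√19; 3√19 = 3*√19
Combine: (24 - 6 + 3)·√19 = 21*√19

21*√19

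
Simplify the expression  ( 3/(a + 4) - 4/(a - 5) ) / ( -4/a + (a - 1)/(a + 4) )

Numerator: 3/(a + 4) - 4/(a - 5) = (-a - 31)/(a^2 - a - 20)
Denominator: -4/a + (a - 1)/(a + 4) = (a^2 - 5*a - 16)/(a^2 + 4*a)
Divide: ((-a - 31)/(a^2 - a - 20)) · ((a^2 + 4*a)/(a^2 - 5*a - 16)) = (-a^2 - 31*a)/(a^3 - 10*a^2 + 9*a + 80)

(-a^2 - 31*a)/(a^3 - 10*a^2 + 9*a + 80)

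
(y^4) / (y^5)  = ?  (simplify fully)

Quotient: (y^-1)

1/y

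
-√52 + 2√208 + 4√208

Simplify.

22*√13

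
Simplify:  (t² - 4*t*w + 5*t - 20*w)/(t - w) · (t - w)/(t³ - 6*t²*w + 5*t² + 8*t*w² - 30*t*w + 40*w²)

1/(t - 2*w)

Factor: t² - 4*t*w + 5*t - 20*w = (t - 4*w)·(t + 5);  t³ - 6*t²*w + 5*t² + 8*t*w² - 30*t*w + 40*w² = (t + 5)·(t - 4*w)·(t - 2*w)
Cancel the common factors (t + 5), (t - 4*w), (t - w).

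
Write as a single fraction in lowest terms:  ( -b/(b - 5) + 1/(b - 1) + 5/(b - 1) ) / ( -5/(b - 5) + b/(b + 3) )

Numerator: -b/(b - 5) + 1/(b - 1) + 5/(b - 1) = (-b^2 + 7*b - 30)/(b^2 - 6*b + 5)
Denominator: -5/(b - 5) + b/(b + 3) = (b^2 - 10*b - 15)/(b^2 - 2*b - 15)
Divide: ((-b^2 + 7*b - 30)/(b^2 - 6*b + 5)) · ((b^2 - 2*b - 15)/(b^2 - 10*b - 15)) = (-b^3 + 4*b^2 - 9*b - 90)/(b^3 - 11*b^2 - 5*b + 15)

(-b^3 + 4*b^2 - 9*b - 90)/(b^3 - 11*b^2 - 5*b + 15)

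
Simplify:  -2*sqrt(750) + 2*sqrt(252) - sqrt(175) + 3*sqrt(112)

2*sqrt(750) = 10*sqrt(30); 2*sqrt(252) = 12*sqrt(7); sqrt(175) = 5*sqrt(7); 3*sqrt(112) = 12*sqrt(7)

-10*sqrt(30) + 19*sqrt(7)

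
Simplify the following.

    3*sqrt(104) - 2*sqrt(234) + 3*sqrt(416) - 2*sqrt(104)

3*sqrt(104) = 6*sqrt(26); 2*sqrt(234) = 6*sqrt(26); 3*sqrt(416) = 12*sqrt(26); 2*sqrt(104) = 4*sqrt(26)
Combine: (6 - 6 + 12 - 4)·sqrt(26) = 8*sqrt(26)

8*sqrt(26)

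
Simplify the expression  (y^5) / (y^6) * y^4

y^3

Quotient: (y^-1)
Multiply by y^4: add exponents.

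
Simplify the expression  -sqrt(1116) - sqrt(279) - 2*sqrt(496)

sqrt(1116) = 6*sqrt(31); sqrt(279) = 3*sqrt(31); 2*sqrt(496) = 8*sqrt(31)
Combine: (-6 - 3 - 8)·sqrt(31) = -17*sqrt(31)

-17*sqrt(31)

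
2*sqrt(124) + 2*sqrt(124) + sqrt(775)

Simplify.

13*sqrt(31)

2*sqrt(124) = 4*sqrt(31); 2*sqrt(124) = 4*sqrt(31); sqrt(775) = 5*sqrt(31)
Combine: (4 + 4 + 5)·sqrt(31) = 13*sqrt(31)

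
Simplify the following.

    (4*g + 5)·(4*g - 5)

(4*g)^2 - (5)^2 = 16*g² - 25.

16*g² - 25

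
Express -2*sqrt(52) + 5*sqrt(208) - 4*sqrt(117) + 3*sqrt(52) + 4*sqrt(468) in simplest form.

2*sqrt(52) = 4*sqrt(13); 5*sqrt(208) = 20*sqrt(13); 4*sqrt(117) = 12*sqrt(13); 3*sqrt(52) = 6*sqrt(13); 4*sqrt(468) = 24*sqrt(13)
Combine: (-4 + 20 - 12 + 6 + 24)·sqrt(13) = 34*sqrt(13)

34*sqrt(13)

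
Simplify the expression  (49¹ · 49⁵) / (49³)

7^6

49¹ = 7^2; 49⁵ = 7^10; 49³ = 7^6
Combine exponents: 7^6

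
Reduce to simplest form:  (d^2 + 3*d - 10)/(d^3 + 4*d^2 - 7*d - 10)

Factor: d^2 + 3*d - 10 = (d - 2)*(d + 5);  d^3 + 4*d^2 - 7*d - 10 = (d + 1)*(d - 2)*(d + 5)
Cancel the common factors (d - 2), (d + 5).

1/(d + 1)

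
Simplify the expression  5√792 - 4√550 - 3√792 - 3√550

-23*√22

5√792 = 30*√22; 4√550 = 20*√22; 3√792 = 18*√22; 3√550 = 15*√22
Combine: (30 - 20 - 18 - 15)·√22 = -23*√22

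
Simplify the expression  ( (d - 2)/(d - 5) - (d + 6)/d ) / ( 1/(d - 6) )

Numerator: (d - 2)/(d - 5) - (d + 6)/d = (-3*d + 30)/(d^2 - 5*d)
Denominator: 1/(d - 6) = 1/(d - 6)
Divide: ((-3*d + 30)/(d^2 - 5*d)) · (d - 6) = (-3*d^2 + 48*d - 180)/(d^2 - 5*d)

(-3*d^2 + 48*d - 180)/(d^2 - 5*d)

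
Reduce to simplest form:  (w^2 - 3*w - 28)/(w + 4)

w - 7

Factor: w^2 - 3*w - 28 = (w + 4)*(w - 7)
Cancel the common factor (w + 4).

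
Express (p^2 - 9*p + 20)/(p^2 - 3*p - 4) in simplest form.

Factor: p^2 - 9*p + 20 = (p - 5)*(p - 4);  p^2 - 3*p - 4 = (p - 4)*(p + 1)
Cancel the common factor (p - 4).

(p - 5)/(p + 1)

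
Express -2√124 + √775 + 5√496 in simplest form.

21*√31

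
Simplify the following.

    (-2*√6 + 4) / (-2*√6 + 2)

Multiply numerator and denominator by 2 + 2*√6.
Denominator becomes -20; numerator becomes -16 + 4*√6.

(-√6 + 4)/5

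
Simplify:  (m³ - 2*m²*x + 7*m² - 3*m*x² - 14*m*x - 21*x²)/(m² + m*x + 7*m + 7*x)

m - 3*x

Factor: m³ - 2*m²*x + 7*m² - 3*m*x² - 14*m*x - 21*x² = (m + 7)·(m + x)·(m - 3*x);  m² + m*x + 7*m + 7*x = (m + x)·(m + 7)
Cancel the common factors (m + 7), (m + x).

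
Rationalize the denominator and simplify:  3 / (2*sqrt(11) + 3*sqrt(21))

(-6*sqrt(11) + 9*sqrt(21))/145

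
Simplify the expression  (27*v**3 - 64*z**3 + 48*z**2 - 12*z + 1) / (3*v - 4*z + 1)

9*v**2 + 12*v*z - 3*v + 16*z**2 - 8*z + 1

(3*v)**3 - (4*z - 1)**3 = (3*v - 4*z + 1)(9*v**2 + 12*v*z - 3*v + 16*z**2 - 8*z + 1).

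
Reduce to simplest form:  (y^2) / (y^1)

y

Quotient: y^1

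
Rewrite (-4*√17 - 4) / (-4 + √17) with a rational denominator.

Multiply numerator and denominator by -√17 - 4.
Denominator becomes -1; numerator becomes 20*√17 + 84.

-84 - 20*√17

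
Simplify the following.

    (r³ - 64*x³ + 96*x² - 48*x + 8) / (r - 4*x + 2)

r² + 4*r*x - 2*r + 16*x² - 16*x + 4

Apply the difference-of-cubes factorisation and cancel (r - 4*x + 2).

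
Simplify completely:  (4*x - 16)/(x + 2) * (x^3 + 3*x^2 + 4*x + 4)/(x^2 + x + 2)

Factor: 4*x - 16 = 4*(x - 4);  x^3 + 3*x^2 + 4*x + 4 = (x^2 + x + 2)*(x + 2)
Cancel the common factors (x^2 + x + 2), (x + 2).

4*x - 16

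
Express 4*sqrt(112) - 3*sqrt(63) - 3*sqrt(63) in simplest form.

4*sqrt(112) = 16*sqrt(7); 3*sqrt(63) = 9*sqrt(7); 3*sqrt(63) = 9*sqrt(7)
Combine: (16 - 9 - 9)·sqrt(7) = -2*sqrt(7)

-2*sqrt(7)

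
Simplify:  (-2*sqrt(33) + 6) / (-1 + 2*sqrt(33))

Multiply numerator and denominator by -2*sqrt(33) - 1.
Denominator becomes -131; numerator becomes -10*sqrt(33) + 126.

(-126 + 10*sqrt(33))/131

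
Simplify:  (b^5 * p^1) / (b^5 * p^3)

p^(-2)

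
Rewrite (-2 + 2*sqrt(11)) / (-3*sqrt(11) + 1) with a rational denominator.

Multiply numerator and denominator by 1 + 3*sqrt(11).
Denominator becomes -98; numerator becomes -4*sqrt(11) + 64.

(-32 + 2*sqrt(11))/49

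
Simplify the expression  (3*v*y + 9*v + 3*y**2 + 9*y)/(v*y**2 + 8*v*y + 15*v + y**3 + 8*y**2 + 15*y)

Factor: 3*v*y + 9*v + 3*y**2 + 9*y = 3*(y + 3)*(v + y);  v*y**2 + 8*v*y + 15*v + y**3 + 8*y**2 + 15*y = (v + y)*(y + 5)*(y + 3)
Cancel the common factors (v + y), (y + 3).

3/(y + 5)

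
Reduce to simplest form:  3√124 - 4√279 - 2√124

3√124 = 6*√31; 4√279 = 12*√31; 2√124 = 4*√31
Combine: (6 - 12 - 4)·√31 = -10*√31

-10*√31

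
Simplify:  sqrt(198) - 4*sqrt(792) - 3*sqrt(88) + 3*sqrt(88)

-21*sqrt(22)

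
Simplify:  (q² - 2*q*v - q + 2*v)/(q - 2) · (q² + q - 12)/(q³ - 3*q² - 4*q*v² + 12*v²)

(q² + 3*q - 4)/(q² + 2*q*v - 2*q - 4*v)

Factor: q² - 2*q*v - q + 2*v = (q - 2*v)·(q - 1);  q² + q - 12 = (q - 3)·(q + 4);  q³ - 3*q² - 4*q*v² + 12*v² = (q - 3)·(q + 2*v)·(q - 2*v)
Cancel the common factors (q - 2*v), (q - 3).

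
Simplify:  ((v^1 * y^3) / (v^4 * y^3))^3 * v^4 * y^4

Inside the bracket: (v^-3)
Raise to the power 3: (v^-9)
Multiply by v^4 * y^4: add exponents.

y^4/v^5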